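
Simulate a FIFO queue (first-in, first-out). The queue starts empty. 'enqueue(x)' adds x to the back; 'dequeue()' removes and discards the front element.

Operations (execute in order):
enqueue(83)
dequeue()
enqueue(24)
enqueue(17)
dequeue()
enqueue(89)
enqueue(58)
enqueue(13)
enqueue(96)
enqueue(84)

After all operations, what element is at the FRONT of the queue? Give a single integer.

Answer: 17

Derivation:
enqueue(83): queue = [83]
dequeue(): queue = []
enqueue(24): queue = [24]
enqueue(17): queue = [24, 17]
dequeue(): queue = [17]
enqueue(89): queue = [17, 89]
enqueue(58): queue = [17, 89, 58]
enqueue(13): queue = [17, 89, 58, 13]
enqueue(96): queue = [17, 89, 58, 13, 96]
enqueue(84): queue = [17, 89, 58, 13, 96, 84]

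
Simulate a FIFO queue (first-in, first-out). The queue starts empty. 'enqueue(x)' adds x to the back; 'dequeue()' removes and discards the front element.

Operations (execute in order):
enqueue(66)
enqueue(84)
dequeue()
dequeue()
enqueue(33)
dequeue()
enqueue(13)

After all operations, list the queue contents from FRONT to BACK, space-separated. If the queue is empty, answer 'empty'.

enqueue(66): [66]
enqueue(84): [66, 84]
dequeue(): [84]
dequeue(): []
enqueue(33): [33]
dequeue(): []
enqueue(13): [13]

Answer: 13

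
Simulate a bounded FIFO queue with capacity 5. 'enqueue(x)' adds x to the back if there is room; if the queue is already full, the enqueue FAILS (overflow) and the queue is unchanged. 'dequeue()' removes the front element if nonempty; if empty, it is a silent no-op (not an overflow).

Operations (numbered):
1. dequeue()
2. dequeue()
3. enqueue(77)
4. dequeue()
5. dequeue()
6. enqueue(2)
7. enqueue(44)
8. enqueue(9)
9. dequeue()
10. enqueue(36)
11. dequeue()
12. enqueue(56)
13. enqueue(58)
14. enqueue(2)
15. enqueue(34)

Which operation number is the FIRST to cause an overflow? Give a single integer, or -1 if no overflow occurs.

1. dequeue(): empty, no-op, size=0
2. dequeue(): empty, no-op, size=0
3. enqueue(77): size=1
4. dequeue(): size=0
5. dequeue(): empty, no-op, size=0
6. enqueue(2): size=1
7. enqueue(44): size=2
8. enqueue(9): size=3
9. dequeue(): size=2
10. enqueue(36): size=3
11. dequeue(): size=2
12. enqueue(56): size=3
13. enqueue(58): size=4
14. enqueue(2): size=5
15. enqueue(34): size=5=cap → OVERFLOW (fail)

Answer: 15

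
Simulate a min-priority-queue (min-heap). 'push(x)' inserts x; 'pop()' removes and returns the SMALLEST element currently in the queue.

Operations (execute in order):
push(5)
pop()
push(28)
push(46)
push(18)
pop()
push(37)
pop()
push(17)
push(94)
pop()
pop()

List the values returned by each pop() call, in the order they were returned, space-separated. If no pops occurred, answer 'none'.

Answer: 5 18 28 17 37

Derivation:
push(5): heap contents = [5]
pop() → 5: heap contents = []
push(28): heap contents = [28]
push(46): heap contents = [28, 46]
push(18): heap contents = [18, 28, 46]
pop() → 18: heap contents = [28, 46]
push(37): heap contents = [28, 37, 46]
pop() → 28: heap contents = [37, 46]
push(17): heap contents = [17, 37, 46]
push(94): heap contents = [17, 37, 46, 94]
pop() → 17: heap contents = [37, 46, 94]
pop() → 37: heap contents = [46, 94]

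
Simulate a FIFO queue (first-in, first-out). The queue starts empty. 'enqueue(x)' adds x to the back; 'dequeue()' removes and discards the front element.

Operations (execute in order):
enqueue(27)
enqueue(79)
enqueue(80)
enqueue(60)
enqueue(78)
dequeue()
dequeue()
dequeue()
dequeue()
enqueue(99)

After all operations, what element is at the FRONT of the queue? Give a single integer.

Answer: 78

Derivation:
enqueue(27): queue = [27]
enqueue(79): queue = [27, 79]
enqueue(80): queue = [27, 79, 80]
enqueue(60): queue = [27, 79, 80, 60]
enqueue(78): queue = [27, 79, 80, 60, 78]
dequeue(): queue = [79, 80, 60, 78]
dequeue(): queue = [80, 60, 78]
dequeue(): queue = [60, 78]
dequeue(): queue = [78]
enqueue(99): queue = [78, 99]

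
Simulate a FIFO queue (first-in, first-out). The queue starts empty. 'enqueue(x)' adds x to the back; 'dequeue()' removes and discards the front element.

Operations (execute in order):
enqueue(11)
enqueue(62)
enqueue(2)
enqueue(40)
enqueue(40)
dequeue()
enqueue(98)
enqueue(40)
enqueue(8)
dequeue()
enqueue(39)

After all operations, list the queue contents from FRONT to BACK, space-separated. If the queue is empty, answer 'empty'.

Answer: 2 40 40 98 40 8 39

Derivation:
enqueue(11): [11]
enqueue(62): [11, 62]
enqueue(2): [11, 62, 2]
enqueue(40): [11, 62, 2, 40]
enqueue(40): [11, 62, 2, 40, 40]
dequeue(): [62, 2, 40, 40]
enqueue(98): [62, 2, 40, 40, 98]
enqueue(40): [62, 2, 40, 40, 98, 40]
enqueue(8): [62, 2, 40, 40, 98, 40, 8]
dequeue(): [2, 40, 40, 98, 40, 8]
enqueue(39): [2, 40, 40, 98, 40, 8, 39]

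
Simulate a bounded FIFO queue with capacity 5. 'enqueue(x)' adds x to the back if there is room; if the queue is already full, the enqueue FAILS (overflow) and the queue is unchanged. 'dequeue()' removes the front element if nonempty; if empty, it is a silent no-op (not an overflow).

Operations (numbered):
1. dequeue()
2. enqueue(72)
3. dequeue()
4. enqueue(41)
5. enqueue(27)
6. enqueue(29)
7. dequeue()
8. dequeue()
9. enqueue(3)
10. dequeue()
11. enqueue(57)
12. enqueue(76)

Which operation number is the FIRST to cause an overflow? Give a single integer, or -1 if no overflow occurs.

Answer: -1

Derivation:
1. dequeue(): empty, no-op, size=0
2. enqueue(72): size=1
3. dequeue(): size=0
4. enqueue(41): size=1
5. enqueue(27): size=2
6. enqueue(29): size=3
7. dequeue(): size=2
8. dequeue(): size=1
9. enqueue(3): size=2
10. dequeue(): size=1
11. enqueue(57): size=2
12. enqueue(76): size=3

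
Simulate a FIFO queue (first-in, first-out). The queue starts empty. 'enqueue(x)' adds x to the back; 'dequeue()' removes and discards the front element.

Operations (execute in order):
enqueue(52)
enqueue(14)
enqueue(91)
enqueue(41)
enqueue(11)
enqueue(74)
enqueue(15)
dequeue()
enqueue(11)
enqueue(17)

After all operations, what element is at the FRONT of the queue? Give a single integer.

enqueue(52): queue = [52]
enqueue(14): queue = [52, 14]
enqueue(91): queue = [52, 14, 91]
enqueue(41): queue = [52, 14, 91, 41]
enqueue(11): queue = [52, 14, 91, 41, 11]
enqueue(74): queue = [52, 14, 91, 41, 11, 74]
enqueue(15): queue = [52, 14, 91, 41, 11, 74, 15]
dequeue(): queue = [14, 91, 41, 11, 74, 15]
enqueue(11): queue = [14, 91, 41, 11, 74, 15, 11]
enqueue(17): queue = [14, 91, 41, 11, 74, 15, 11, 17]

Answer: 14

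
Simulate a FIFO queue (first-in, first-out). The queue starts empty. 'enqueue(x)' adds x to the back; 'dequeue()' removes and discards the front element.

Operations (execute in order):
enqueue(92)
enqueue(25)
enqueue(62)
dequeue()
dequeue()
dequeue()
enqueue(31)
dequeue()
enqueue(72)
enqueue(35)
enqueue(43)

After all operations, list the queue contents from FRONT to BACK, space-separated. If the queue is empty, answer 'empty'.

enqueue(92): [92]
enqueue(25): [92, 25]
enqueue(62): [92, 25, 62]
dequeue(): [25, 62]
dequeue(): [62]
dequeue(): []
enqueue(31): [31]
dequeue(): []
enqueue(72): [72]
enqueue(35): [72, 35]
enqueue(43): [72, 35, 43]

Answer: 72 35 43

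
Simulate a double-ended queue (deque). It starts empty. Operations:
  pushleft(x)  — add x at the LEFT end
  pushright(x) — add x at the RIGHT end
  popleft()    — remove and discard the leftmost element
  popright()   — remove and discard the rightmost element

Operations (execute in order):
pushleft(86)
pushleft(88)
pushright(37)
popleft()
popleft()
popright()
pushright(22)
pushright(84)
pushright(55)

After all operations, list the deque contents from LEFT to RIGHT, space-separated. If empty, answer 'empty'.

pushleft(86): [86]
pushleft(88): [88, 86]
pushright(37): [88, 86, 37]
popleft(): [86, 37]
popleft(): [37]
popright(): []
pushright(22): [22]
pushright(84): [22, 84]
pushright(55): [22, 84, 55]

Answer: 22 84 55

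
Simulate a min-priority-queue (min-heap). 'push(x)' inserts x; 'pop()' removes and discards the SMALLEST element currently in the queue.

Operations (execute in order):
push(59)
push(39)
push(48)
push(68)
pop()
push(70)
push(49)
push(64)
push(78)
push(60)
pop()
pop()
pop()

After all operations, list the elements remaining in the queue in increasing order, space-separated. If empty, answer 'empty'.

Answer: 60 64 68 70 78

Derivation:
push(59): heap contents = [59]
push(39): heap contents = [39, 59]
push(48): heap contents = [39, 48, 59]
push(68): heap contents = [39, 48, 59, 68]
pop() → 39: heap contents = [48, 59, 68]
push(70): heap contents = [48, 59, 68, 70]
push(49): heap contents = [48, 49, 59, 68, 70]
push(64): heap contents = [48, 49, 59, 64, 68, 70]
push(78): heap contents = [48, 49, 59, 64, 68, 70, 78]
push(60): heap contents = [48, 49, 59, 60, 64, 68, 70, 78]
pop() → 48: heap contents = [49, 59, 60, 64, 68, 70, 78]
pop() → 49: heap contents = [59, 60, 64, 68, 70, 78]
pop() → 59: heap contents = [60, 64, 68, 70, 78]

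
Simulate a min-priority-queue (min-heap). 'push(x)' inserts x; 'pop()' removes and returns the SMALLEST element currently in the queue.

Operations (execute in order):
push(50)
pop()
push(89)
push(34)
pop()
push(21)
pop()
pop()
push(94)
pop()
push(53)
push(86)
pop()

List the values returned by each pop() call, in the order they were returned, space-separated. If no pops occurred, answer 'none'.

Answer: 50 34 21 89 94 53

Derivation:
push(50): heap contents = [50]
pop() → 50: heap contents = []
push(89): heap contents = [89]
push(34): heap contents = [34, 89]
pop() → 34: heap contents = [89]
push(21): heap contents = [21, 89]
pop() → 21: heap contents = [89]
pop() → 89: heap contents = []
push(94): heap contents = [94]
pop() → 94: heap contents = []
push(53): heap contents = [53]
push(86): heap contents = [53, 86]
pop() → 53: heap contents = [86]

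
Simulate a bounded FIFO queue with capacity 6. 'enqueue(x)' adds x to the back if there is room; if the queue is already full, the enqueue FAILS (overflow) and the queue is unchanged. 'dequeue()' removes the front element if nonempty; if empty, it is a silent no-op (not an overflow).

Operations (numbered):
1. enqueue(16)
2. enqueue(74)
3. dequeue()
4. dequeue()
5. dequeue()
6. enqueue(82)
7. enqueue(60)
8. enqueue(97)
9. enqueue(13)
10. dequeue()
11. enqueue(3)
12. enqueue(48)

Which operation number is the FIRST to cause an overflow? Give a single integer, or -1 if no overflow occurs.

Answer: -1

Derivation:
1. enqueue(16): size=1
2. enqueue(74): size=2
3. dequeue(): size=1
4. dequeue(): size=0
5. dequeue(): empty, no-op, size=0
6. enqueue(82): size=1
7. enqueue(60): size=2
8. enqueue(97): size=3
9. enqueue(13): size=4
10. dequeue(): size=3
11. enqueue(3): size=4
12. enqueue(48): size=5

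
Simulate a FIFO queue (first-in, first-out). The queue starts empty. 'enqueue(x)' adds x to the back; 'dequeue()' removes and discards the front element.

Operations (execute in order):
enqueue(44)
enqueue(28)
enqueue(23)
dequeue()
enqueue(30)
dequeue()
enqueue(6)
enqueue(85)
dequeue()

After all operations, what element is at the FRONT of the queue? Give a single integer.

Answer: 30

Derivation:
enqueue(44): queue = [44]
enqueue(28): queue = [44, 28]
enqueue(23): queue = [44, 28, 23]
dequeue(): queue = [28, 23]
enqueue(30): queue = [28, 23, 30]
dequeue(): queue = [23, 30]
enqueue(6): queue = [23, 30, 6]
enqueue(85): queue = [23, 30, 6, 85]
dequeue(): queue = [30, 6, 85]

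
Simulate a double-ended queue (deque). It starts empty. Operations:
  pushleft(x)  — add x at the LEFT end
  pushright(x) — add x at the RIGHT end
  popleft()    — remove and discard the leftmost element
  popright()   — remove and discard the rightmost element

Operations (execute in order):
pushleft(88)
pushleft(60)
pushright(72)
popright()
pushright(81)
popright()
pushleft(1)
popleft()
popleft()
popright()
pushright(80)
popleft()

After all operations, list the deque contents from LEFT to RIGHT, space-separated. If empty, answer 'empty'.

pushleft(88): [88]
pushleft(60): [60, 88]
pushright(72): [60, 88, 72]
popright(): [60, 88]
pushright(81): [60, 88, 81]
popright(): [60, 88]
pushleft(1): [1, 60, 88]
popleft(): [60, 88]
popleft(): [88]
popright(): []
pushright(80): [80]
popleft(): []

Answer: empty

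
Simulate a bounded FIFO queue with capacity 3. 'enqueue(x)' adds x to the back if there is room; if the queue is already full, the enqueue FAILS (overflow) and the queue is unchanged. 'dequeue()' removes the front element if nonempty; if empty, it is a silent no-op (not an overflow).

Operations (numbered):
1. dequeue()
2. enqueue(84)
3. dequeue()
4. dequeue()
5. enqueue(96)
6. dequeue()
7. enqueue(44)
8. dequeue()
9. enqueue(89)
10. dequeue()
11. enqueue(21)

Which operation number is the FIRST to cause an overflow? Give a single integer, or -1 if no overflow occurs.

Answer: -1

Derivation:
1. dequeue(): empty, no-op, size=0
2. enqueue(84): size=1
3. dequeue(): size=0
4. dequeue(): empty, no-op, size=0
5. enqueue(96): size=1
6. dequeue(): size=0
7. enqueue(44): size=1
8. dequeue(): size=0
9. enqueue(89): size=1
10. dequeue(): size=0
11. enqueue(21): size=1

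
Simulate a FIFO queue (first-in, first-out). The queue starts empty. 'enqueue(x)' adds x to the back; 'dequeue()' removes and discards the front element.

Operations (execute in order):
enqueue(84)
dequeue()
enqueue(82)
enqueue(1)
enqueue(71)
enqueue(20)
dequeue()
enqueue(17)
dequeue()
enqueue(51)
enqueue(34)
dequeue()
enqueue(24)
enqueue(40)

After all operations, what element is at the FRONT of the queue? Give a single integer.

Answer: 20

Derivation:
enqueue(84): queue = [84]
dequeue(): queue = []
enqueue(82): queue = [82]
enqueue(1): queue = [82, 1]
enqueue(71): queue = [82, 1, 71]
enqueue(20): queue = [82, 1, 71, 20]
dequeue(): queue = [1, 71, 20]
enqueue(17): queue = [1, 71, 20, 17]
dequeue(): queue = [71, 20, 17]
enqueue(51): queue = [71, 20, 17, 51]
enqueue(34): queue = [71, 20, 17, 51, 34]
dequeue(): queue = [20, 17, 51, 34]
enqueue(24): queue = [20, 17, 51, 34, 24]
enqueue(40): queue = [20, 17, 51, 34, 24, 40]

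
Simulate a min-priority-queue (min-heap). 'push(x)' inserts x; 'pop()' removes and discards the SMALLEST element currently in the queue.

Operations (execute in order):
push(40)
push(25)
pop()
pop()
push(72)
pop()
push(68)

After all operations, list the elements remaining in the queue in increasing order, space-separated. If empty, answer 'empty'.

Answer: 68

Derivation:
push(40): heap contents = [40]
push(25): heap contents = [25, 40]
pop() → 25: heap contents = [40]
pop() → 40: heap contents = []
push(72): heap contents = [72]
pop() → 72: heap contents = []
push(68): heap contents = [68]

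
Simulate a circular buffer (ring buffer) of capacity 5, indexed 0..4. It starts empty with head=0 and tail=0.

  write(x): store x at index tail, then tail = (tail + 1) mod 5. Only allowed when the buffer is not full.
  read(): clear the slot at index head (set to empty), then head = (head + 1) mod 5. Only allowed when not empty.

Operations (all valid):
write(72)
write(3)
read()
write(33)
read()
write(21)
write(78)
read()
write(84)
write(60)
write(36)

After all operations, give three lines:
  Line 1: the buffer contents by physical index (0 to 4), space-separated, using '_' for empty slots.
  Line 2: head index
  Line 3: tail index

write(72): buf=[72 _ _ _ _], head=0, tail=1, size=1
write(3): buf=[72 3 _ _ _], head=0, tail=2, size=2
read(): buf=[_ 3 _ _ _], head=1, tail=2, size=1
write(33): buf=[_ 3 33 _ _], head=1, tail=3, size=2
read(): buf=[_ _ 33 _ _], head=2, tail=3, size=1
write(21): buf=[_ _ 33 21 _], head=2, tail=4, size=2
write(78): buf=[_ _ 33 21 78], head=2, tail=0, size=3
read(): buf=[_ _ _ 21 78], head=3, tail=0, size=2
write(84): buf=[84 _ _ 21 78], head=3, tail=1, size=3
write(60): buf=[84 60 _ 21 78], head=3, tail=2, size=4
write(36): buf=[84 60 36 21 78], head=3, tail=3, size=5

Answer: 84 60 36 21 78
3
3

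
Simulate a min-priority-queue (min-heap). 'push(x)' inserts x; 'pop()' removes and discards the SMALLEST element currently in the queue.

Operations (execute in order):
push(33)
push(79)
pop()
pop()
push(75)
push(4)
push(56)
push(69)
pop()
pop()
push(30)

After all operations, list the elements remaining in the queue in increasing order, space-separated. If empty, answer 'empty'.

Answer: 30 69 75

Derivation:
push(33): heap contents = [33]
push(79): heap contents = [33, 79]
pop() → 33: heap contents = [79]
pop() → 79: heap contents = []
push(75): heap contents = [75]
push(4): heap contents = [4, 75]
push(56): heap contents = [4, 56, 75]
push(69): heap contents = [4, 56, 69, 75]
pop() → 4: heap contents = [56, 69, 75]
pop() → 56: heap contents = [69, 75]
push(30): heap contents = [30, 69, 75]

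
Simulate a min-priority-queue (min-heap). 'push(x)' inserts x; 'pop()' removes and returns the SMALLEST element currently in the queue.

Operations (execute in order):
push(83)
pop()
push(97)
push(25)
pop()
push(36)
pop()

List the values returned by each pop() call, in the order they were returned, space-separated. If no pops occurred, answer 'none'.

push(83): heap contents = [83]
pop() → 83: heap contents = []
push(97): heap contents = [97]
push(25): heap contents = [25, 97]
pop() → 25: heap contents = [97]
push(36): heap contents = [36, 97]
pop() → 36: heap contents = [97]

Answer: 83 25 36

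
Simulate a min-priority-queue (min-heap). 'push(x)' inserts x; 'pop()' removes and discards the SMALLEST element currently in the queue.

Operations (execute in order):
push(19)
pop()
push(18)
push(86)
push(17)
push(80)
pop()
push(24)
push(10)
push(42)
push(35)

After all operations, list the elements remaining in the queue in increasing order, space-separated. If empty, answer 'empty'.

push(19): heap contents = [19]
pop() → 19: heap contents = []
push(18): heap contents = [18]
push(86): heap contents = [18, 86]
push(17): heap contents = [17, 18, 86]
push(80): heap contents = [17, 18, 80, 86]
pop() → 17: heap contents = [18, 80, 86]
push(24): heap contents = [18, 24, 80, 86]
push(10): heap contents = [10, 18, 24, 80, 86]
push(42): heap contents = [10, 18, 24, 42, 80, 86]
push(35): heap contents = [10, 18, 24, 35, 42, 80, 86]

Answer: 10 18 24 35 42 80 86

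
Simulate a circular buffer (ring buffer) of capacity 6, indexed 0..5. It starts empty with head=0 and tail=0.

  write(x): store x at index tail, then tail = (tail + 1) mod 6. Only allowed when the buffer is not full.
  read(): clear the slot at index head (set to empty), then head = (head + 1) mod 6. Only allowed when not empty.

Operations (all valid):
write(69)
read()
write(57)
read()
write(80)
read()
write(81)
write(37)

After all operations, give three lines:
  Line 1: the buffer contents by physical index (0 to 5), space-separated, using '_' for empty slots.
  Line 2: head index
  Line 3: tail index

Answer: _ _ _ 81 37 _
3
5

Derivation:
write(69): buf=[69 _ _ _ _ _], head=0, tail=1, size=1
read(): buf=[_ _ _ _ _ _], head=1, tail=1, size=0
write(57): buf=[_ 57 _ _ _ _], head=1, tail=2, size=1
read(): buf=[_ _ _ _ _ _], head=2, tail=2, size=0
write(80): buf=[_ _ 80 _ _ _], head=2, tail=3, size=1
read(): buf=[_ _ _ _ _ _], head=3, tail=3, size=0
write(81): buf=[_ _ _ 81 _ _], head=3, tail=4, size=1
write(37): buf=[_ _ _ 81 37 _], head=3, tail=5, size=2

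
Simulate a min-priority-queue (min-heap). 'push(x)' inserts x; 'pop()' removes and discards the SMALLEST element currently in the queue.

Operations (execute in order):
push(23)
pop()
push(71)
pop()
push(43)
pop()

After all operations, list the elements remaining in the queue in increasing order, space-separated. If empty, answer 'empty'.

push(23): heap contents = [23]
pop() → 23: heap contents = []
push(71): heap contents = [71]
pop() → 71: heap contents = []
push(43): heap contents = [43]
pop() → 43: heap contents = []

Answer: empty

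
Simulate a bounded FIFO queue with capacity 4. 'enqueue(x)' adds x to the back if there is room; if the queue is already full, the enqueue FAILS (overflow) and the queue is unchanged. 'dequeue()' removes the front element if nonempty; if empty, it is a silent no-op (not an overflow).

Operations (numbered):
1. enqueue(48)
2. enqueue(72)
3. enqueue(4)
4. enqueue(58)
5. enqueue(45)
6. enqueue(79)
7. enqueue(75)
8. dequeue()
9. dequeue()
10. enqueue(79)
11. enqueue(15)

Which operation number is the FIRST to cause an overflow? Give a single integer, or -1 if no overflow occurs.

Answer: 5

Derivation:
1. enqueue(48): size=1
2. enqueue(72): size=2
3. enqueue(4): size=3
4. enqueue(58): size=4
5. enqueue(45): size=4=cap → OVERFLOW (fail)
6. enqueue(79): size=4=cap → OVERFLOW (fail)
7. enqueue(75): size=4=cap → OVERFLOW (fail)
8. dequeue(): size=3
9. dequeue(): size=2
10. enqueue(79): size=3
11. enqueue(15): size=4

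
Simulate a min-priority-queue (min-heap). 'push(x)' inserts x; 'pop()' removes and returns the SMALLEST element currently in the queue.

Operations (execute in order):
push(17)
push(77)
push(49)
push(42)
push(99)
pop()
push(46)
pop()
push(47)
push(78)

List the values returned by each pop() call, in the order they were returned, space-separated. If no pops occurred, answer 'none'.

push(17): heap contents = [17]
push(77): heap contents = [17, 77]
push(49): heap contents = [17, 49, 77]
push(42): heap contents = [17, 42, 49, 77]
push(99): heap contents = [17, 42, 49, 77, 99]
pop() → 17: heap contents = [42, 49, 77, 99]
push(46): heap contents = [42, 46, 49, 77, 99]
pop() → 42: heap contents = [46, 49, 77, 99]
push(47): heap contents = [46, 47, 49, 77, 99]
push(78): heap contents = [46, 47, 49, 77, 78, 99]

Answer: 17 42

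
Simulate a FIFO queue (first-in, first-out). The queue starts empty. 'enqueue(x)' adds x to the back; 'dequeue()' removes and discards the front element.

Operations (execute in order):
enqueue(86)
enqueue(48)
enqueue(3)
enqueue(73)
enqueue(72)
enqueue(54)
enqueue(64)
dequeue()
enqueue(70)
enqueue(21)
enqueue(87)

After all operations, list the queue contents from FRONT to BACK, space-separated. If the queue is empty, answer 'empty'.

enqueue(86): [86]
enqueue(48): [86, 48]
enqueue(3): [86, 48, 3]
enqueue(73): [86, 48, 3, 73]
enqueue(72): [86, 48, 3, 73, 72]
enqueue(54): [86, 48, 3, 73, 72, 54]
enqueue(64): [86, 48, 3, 73, 72, 54, 64]
dequeue(): [48, 3, 73, 72, 54, 64]
enqueue(70): [48, 3, 73, 72, 54, 64, 70]
enqueue(21): [48, 3, 73, 72, 54, 64, 70, 21]
enqueue(87): [48, 3, 73, 72, 54, 64, 70, 21, 87]

Answer: 48 3 73 72 54 64 70 21 87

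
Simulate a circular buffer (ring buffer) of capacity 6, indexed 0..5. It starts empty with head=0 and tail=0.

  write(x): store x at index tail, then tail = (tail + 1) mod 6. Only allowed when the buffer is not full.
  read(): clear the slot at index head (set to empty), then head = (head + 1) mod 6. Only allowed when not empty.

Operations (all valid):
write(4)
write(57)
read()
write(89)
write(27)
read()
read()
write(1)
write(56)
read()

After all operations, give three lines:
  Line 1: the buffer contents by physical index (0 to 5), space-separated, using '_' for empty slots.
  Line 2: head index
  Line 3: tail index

Answer: _ _ _ _ 1 56
4
0

Derivation:
write(4): buf=[4 _ _ _ _ _], head=0, tail=1, size=1
write(57): buf=[4 57 _ _ _ _], head=0, tail=2, size=2
read(): buf=[_ 57 _ _ _ _], head=1, tail=2, size=1
write(89): buf=[_ 57 89 _ _ _], head=1, tail=3, size=2
write(27): buf=[_ 57 89 27 _ _], head=1, tail=4, size=3
read(): buf=[_ _ 89 27 _ _], head=2, tail=4, size=2
read(): buf=[_ _ _ 27 _ _], head=3, tail=4, size=1
write(1): buf=[_ _ _ 27 1 _], head=3, tail=5, size=2
write(56): buf=[_ _ _ 27 1 56], head=3, tail=0, size=3
read(): buf=[_ _ _ _ 1 56], head=4, tail=0, size=2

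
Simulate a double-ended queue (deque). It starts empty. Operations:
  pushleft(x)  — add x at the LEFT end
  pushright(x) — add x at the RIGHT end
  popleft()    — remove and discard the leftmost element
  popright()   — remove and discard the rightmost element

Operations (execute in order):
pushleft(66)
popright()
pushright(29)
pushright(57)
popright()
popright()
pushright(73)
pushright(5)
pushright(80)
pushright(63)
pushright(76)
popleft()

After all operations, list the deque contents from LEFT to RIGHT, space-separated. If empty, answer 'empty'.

pushleft(66): [66]
popright(): []
pushright(29): [29]
pushright(57): [29, 57]
popright(): [29]
popright(): []
pushright(73): [73]
pushright(5): [73, 5]
pushright(80): [73, 5, 80]
pushright(63): [73, 5, 80, 63]
pushright(76): [73, 5, 80, 63, 76]
popleft(): [5, 80, 63, 76]

Answer: 5 80 63 76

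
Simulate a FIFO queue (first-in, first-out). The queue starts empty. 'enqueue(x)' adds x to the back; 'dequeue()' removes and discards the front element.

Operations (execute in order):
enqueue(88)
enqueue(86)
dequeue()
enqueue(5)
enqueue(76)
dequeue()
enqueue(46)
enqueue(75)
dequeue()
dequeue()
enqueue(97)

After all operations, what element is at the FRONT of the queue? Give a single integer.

Answer: 46

Derivation:
enqueue(88): queue = [88]
enqueue(86): queue = [88, 86]
dequeue(): queue = [86]
enqueue(5): queue = [86, 5]
enqueue(76): queue = [86, 5, 76]
dequeue(): queue = [5, 76]
enqueue(46): queue = [5, 76, 46]
enqueue(75): queue = [5, 76, 46, 75]
dequeue(): queue = [76, 46, 75]
dequeue(): queue = [46, 75]
enqueue(97): queue = [46, 75, 97]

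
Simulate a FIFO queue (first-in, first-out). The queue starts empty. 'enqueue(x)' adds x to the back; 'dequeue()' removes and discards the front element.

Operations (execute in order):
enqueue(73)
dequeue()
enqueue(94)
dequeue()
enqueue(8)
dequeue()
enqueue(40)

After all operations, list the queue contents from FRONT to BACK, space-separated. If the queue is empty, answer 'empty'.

Answer: 40

Derivation:
enqueue(73): [73]
dequeue(): []
enqueue(94): [94]
dequeue(): []
enqueue(8): [8]
dequeue(): []
enqueue(40): [40]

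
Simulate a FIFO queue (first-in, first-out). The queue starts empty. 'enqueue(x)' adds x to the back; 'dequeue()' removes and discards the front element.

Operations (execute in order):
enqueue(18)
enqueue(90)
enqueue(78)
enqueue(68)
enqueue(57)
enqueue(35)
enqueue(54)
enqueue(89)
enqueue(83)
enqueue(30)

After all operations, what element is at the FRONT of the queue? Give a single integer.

enqueue(18): queue = [18]
enqueue(90): queue = [18, 90]
enqueue(78): queue = [18, 90, 78]
enqueue(68): queue = [18, 90, 78, 68]
enqueue(57): queue = [18, 90, 78, 68, 57]
enqueue(35): queue = [18, 90, 78, 68, 57, 35]
enqueue(54): queue = [18, 90, 78, 68, 57, 35, 54]
enqueue(89): queue = [18, 90, 78, 68, 57, 35, 54, 89]
enqueue(83): queue = [18, 90, 78, 68, 57, 35, 54, 89, 83]
enqueue(30): queue = [18, 90, 78, 68, 57, 35, 54, 89, 83, 30]

Answer: 18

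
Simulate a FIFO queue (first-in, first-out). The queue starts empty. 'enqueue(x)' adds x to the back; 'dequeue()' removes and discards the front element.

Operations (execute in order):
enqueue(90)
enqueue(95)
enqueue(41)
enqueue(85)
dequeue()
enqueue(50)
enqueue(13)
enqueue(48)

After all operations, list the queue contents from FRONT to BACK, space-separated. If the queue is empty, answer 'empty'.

enqueue(90): [90]
enqueue(95): [90, 95]
enqueue(41): [90, 95, 41]
enqueue(85): [90, 95, 41, 85]
dequeue(): [95, 41, 85]
enqueue(50): [95, 41, 85, 50]
enqueue(13): [95, 41, 85, 50, 13]
enqueue(48): [95, 41, 85, 50, 13, 48]

Answer: 95 41 85 50 13 48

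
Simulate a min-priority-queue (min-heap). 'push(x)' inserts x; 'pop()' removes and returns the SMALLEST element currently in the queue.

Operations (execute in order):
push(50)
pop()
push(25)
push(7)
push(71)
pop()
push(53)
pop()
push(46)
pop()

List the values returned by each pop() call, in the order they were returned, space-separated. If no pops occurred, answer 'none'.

push(50): heap contents = [50]
pop() → 50: heap contents = []
push(25): heap contents = [25]
push(7): heap contents = [7, 25]
push(71): heap contents = [7, 25, 71]
pop() → 7: heap contents = [25, 71]
push(53): heap contents = [25, 53, 71]
pop() → 25: heap contents = [53, 71]
push(46): heap contents = [46, 53, 71]
pop() → 46: heap contents = [53, 71]

Answer: 50 7 25 46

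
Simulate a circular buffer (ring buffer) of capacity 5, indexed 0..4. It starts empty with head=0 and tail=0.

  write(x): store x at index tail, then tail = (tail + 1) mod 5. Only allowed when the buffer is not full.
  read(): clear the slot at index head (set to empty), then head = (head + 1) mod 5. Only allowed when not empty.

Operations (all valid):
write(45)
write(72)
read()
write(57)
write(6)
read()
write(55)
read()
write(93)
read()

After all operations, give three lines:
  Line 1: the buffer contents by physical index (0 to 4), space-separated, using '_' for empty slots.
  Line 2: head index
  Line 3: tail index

write(45): buf=[45 _ _ _ _], head=0, tail=1, size=1
write(72): buf=[45 72 _ _ _], head=0, tail=2, size=2
read(): buf=[_ 72 _ _ _], head=1, tail=2, size=1
write(57): buf=[_ 72 57 _ _], head=1, tail=3, size=2
write(6): buf=[_ 72 57 6 _], head=1, tail=4, size=3
read(): buf=[_ _ 57 6 _], head=2, tail=4, size=2
write(55): buf=[_ _ 57 6 55], head=2, tail=0, size=3
read(): buf=[_ _ _ 6 55], head=3, tail=0, size=2
write(93): buf=[93 _ _ 6 55], head=3, tail=1, size=3
read(): buf=[93 _ _ _ 55], head=4, tail=1, size=2

Answer: 93 _ _ _ 55
4
1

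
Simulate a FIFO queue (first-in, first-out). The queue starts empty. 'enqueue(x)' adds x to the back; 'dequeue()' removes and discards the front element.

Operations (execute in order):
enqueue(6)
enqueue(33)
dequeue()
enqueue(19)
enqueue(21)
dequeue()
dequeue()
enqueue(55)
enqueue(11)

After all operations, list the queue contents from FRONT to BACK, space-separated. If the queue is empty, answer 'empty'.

Answer: 21 55 11

Derivation:
enqueue(6): [6]
enqueue(33): [6, 33]
dequeue(): [33]
enqueue(19): [33, 19]
enqueue(21): [33, 19, 21]
dequeue(): [19, 21]
dequeue(): [21]
enqueue(55): [21, 55]
enqueue(11): [21, 55, 11]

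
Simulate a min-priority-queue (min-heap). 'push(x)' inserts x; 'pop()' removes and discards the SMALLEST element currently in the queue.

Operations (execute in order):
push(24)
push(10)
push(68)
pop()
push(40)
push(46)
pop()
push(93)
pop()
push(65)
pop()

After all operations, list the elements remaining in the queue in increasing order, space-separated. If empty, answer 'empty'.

push(24): heap contents = [24]
push(10): heap contents = [10, 24]
push(68): heap contents = [10, 24, 68]
pop() → 10: heap contents = [24, 68]
push(40): heap contents = [24, 40, 68]
push(46): heap contents = [24, 40, 46, 68]
pop() → 24: heap contents = [40, 46, 68]
push(93): heap contents = [40, 46, 68, 93]
pop() → 40: heap contents = [46, 68, 93]
push(65): heap contents = [46, 65, 68, 93]
pop() → 46: heap contents = [65, 68, 93]

Answer: 65 68 93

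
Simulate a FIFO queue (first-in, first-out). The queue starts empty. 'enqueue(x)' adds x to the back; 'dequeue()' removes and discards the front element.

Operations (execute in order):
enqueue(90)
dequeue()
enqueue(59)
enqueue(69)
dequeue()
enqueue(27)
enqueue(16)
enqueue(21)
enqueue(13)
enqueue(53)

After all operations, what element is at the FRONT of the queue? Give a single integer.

Answer: 69

Derivation:
enqueue(90): queue = [90]
dequeue(): queue = []
enqueue(59): queue = [59]
enqueue(69): queue = [59, 69]
dequeue(): queue = [69]
enqueue(27): queue = [69, 27]
enqueue(16): queue = [69, 27, 16]
enqueue(21): queue = [69, 27, 16, 21]
enqueue(13): queue = [69, 27, 16, 21, 13]
enqueue(53): queue = [69, 27, 16, 21, 13, 53]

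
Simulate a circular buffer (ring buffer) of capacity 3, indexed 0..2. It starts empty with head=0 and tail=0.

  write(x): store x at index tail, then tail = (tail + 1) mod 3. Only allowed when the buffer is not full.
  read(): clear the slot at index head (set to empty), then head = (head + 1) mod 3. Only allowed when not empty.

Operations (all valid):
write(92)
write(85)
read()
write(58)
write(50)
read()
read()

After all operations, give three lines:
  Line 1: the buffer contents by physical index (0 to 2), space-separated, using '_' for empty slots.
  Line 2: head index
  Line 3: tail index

write(92): buf=[92 _ _], head=0, tail=1, size=1
write(85): buf=[92 85 _], head=0, tail=2, size=2
read(): buf=[_ 85 _], head=1, tail=2, size=1
write(58): buf=[_ 85 58], head=1, tail=0, size=2
write(50): buf=[50 85 58], head=1, tail=1, size=3
read(): buf=[50 _ 58], head=2, tail=1, size=2
read(): buf=[50 _ _], head=0, tail=1, size=1

Answer: 50 _ _
0
1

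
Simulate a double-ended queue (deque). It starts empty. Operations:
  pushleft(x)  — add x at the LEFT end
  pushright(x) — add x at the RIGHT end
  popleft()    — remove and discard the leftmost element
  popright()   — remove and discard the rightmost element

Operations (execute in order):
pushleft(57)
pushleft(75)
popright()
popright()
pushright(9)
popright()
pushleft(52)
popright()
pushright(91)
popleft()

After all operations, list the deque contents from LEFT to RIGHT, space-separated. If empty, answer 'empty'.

pushleft(57): [57]
pushleft(75): [75, 57]
popright(): [75]
popright(): []
pushright(9): [9]
popright(): []
pushleft(52): [52]
popright(): []
pushright(91): [91]
popleft(): []

Answer: empty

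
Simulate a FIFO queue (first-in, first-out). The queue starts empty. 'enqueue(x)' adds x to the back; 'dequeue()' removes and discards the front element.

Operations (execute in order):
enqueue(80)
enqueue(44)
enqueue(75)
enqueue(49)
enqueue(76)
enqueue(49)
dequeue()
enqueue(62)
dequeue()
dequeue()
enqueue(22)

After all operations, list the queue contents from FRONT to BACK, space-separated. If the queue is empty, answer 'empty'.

enqueue(80): [80]
enqueue(44): [80, 44]
enqueue(75): [80, 44, 75]
enqueue(49): [80, 44, 75, 49]
enqueue(76): [80, 44, 75, 49, 76]
enqueue(49): [80, 44, 75, 49, 76, 49]
dequeue(): [44, 75, 49, 76, 49]
enqueue(62): [44, 75, 49, 76, 49, 62]
dequeue(): [75, 49, 76, 49, 62]
dequeue(): [49, 76, 49, 62]
enqueue(22): [49, 76, 49, 62, 22]

Answer: 49 76 49 62 22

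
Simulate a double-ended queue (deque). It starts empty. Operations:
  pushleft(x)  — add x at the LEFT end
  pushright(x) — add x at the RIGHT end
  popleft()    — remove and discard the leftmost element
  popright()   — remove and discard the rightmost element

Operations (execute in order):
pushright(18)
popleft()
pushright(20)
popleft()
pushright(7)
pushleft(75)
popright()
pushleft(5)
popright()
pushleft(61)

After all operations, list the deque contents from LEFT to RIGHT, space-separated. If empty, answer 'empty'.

pushright(18): [18]
popleft(): []
pushright(20): [20]
popleft(): []
pushright(7): [7]
pushleft(75): [75, 7]
popright(): [75]
pushleft(5): [5, 75]
popright(): [5]
pushleft(61): [61, 5]

Answer: 61 5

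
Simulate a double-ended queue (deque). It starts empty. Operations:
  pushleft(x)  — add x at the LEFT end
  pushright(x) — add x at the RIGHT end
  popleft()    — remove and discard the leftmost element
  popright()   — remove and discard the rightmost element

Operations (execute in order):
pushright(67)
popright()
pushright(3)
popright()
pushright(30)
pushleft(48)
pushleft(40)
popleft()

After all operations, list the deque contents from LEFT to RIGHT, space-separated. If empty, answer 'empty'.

Answer: 48 30

Derivation:
pushright(67): [67]
popright(): []
pushright(3): [3]
popright(): []
pushright(30): [30]
pushleft(48): [48, 30]
pushleft(40): [40, 48, 30]
popleft(): [48, 30]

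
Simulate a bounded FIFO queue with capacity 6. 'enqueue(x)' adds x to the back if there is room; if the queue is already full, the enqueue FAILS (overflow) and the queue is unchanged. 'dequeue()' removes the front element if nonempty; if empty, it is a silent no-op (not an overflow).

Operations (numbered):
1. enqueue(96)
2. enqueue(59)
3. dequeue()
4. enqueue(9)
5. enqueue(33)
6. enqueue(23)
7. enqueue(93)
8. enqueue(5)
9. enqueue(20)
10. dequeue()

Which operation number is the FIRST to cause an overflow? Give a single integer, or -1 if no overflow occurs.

1. enqueue(96): size=1
2. enqueue(59): size=2
3. dequeue(): size=1
4. enqueue(9): size=2
5. enqueue(33): size=3
6. enqueue(23): size=4
7. enqueue(93): size=5
8. enqueue(5): size=6
9. enqueue(20): size=6=cap → OVERFLOW (fail)
10. dequeue(): size=5

Answer: 9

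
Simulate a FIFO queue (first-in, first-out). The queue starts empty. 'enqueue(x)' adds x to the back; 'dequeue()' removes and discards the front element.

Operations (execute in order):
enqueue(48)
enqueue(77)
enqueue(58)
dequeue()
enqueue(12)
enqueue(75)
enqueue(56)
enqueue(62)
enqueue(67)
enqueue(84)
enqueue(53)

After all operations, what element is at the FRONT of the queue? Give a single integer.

Answer: 77

Derivation:
enqueue(48): queue = [48]
enqueue(77): queue = [48, 77]
enqueue(58): queue = [48, 77, 58]
dequeue(): queue = [77, 58]
enqueue(12): queue = [77, 58, 12]
enqueue(75): queue = [77, 58, 12, 75]
enqueue(56): queue = [77, 58, 12, 75, 56]
enqueue(62): queue = [77, 58, 12, 75, 56, 62]
enqueue(67): queue = [77, 58, 12, 75, 56, 62, 67]
enqueue(84): queue = [77, 58, 12, 75, 56, 62, 67, 84]
enqueue(53): queue = [77, 58, 12, 75, 56, 62, 67, 84, 53]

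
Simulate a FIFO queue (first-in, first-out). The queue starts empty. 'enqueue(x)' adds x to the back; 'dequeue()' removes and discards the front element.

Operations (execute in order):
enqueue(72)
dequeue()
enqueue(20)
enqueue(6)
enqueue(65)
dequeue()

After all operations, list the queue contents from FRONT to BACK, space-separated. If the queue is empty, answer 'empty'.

Answer: 6 65

Derivation:
enqueue(72): [72]
dequeue(): []
enqueue(20): [20]
enqueue(6): [20, 6]
enqueue(65): [20, 6, 65]
dequeue(): [6, 65]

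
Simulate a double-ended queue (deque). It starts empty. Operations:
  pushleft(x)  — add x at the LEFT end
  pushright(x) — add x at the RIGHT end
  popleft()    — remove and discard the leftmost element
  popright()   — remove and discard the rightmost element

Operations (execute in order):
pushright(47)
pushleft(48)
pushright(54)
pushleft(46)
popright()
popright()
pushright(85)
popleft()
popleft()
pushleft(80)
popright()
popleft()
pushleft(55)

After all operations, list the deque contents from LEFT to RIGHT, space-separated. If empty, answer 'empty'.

pushright(47): [47]
pushleft(48): [48, 47]
pushright(54): [48, 47, 54]
pushleft(46): [46, 48, 47, 54]
popright(): [46, 48, 47]
popright(): [46, 48]
pushright(85): [46, 48, 85]
popleft(): [48, 85]
popleft(): [85]
pushleft(80): [80, 85]
popright(): [80]
popleft(): []
pushleft(55): [55]

Answer: 55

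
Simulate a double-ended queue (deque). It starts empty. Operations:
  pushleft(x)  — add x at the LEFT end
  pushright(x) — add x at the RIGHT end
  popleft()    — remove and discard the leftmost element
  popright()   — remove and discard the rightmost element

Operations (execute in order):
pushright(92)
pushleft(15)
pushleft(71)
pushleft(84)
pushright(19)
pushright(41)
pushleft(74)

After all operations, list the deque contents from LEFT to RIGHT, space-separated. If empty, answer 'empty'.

Answer: 74 84 71 15 92 19 41

Derivation:
pushright(92): [92]
pushleft(15): [15, 92]
pushleft(71): [71, 15, 92]
pushleft(84): [84, 71, 15, 92]
pushright(19): [84, 71, 15, 92, 19]
pushright(41): [84, 71, 15, 92, 19, 41]
pushleft(74): [74, 84, 71, 15, 92, 19, 41]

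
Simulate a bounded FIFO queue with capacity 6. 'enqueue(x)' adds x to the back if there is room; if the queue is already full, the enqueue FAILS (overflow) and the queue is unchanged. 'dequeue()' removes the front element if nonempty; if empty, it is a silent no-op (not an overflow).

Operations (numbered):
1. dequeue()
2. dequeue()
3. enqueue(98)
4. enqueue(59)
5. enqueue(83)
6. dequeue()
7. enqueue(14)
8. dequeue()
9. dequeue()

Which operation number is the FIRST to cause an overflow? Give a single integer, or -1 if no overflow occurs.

Answer: -1

Derivation:
1. dequeue(): empty, no-op, size=0
2. dequeue(): empty, no-op, size=0
3. enqueue(98): size=1
4. enqueue(59): size=2
5. enqueue(83): size=3
6. dequeue(): size=2
7. enqueue(14): size=3
8. dequeue(): size=2
9. dequeue(): size=1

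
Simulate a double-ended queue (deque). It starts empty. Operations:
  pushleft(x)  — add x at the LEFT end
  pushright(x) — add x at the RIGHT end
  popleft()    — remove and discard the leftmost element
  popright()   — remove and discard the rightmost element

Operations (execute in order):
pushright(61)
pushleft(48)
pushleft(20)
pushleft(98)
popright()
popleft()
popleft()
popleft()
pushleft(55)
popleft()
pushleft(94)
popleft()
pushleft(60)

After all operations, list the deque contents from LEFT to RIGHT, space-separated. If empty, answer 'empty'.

pushright(61): [61]
pushleft(48): [48, 61]
pushleft(20): [20, 48, 61]
pushleft(98): [98, 20, 48, 61]
popright(): [98, 20, 48]
popleft(): [20, 48]
popleft(): [48]
popleft(): []
pushleft(55): [55]
popleft(): []
pushleft(94): [94]
popleft(): []
pushleft(60): [60]

Answer: 60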